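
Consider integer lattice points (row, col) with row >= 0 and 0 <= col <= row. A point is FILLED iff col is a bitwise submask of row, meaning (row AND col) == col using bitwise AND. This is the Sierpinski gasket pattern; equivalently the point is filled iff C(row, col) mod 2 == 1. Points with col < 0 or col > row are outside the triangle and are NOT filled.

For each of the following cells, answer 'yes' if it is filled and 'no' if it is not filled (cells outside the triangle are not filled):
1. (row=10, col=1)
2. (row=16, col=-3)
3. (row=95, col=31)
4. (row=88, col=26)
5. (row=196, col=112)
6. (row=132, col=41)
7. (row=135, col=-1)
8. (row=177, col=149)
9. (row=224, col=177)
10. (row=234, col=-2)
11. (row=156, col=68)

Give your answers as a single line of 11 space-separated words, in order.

(10,1): row=0b1010, col=0b1, row AND col = 0b0 = 0; 0 != 1 -> empty
(16,-3): col outside [0, 16] -> not filled
(95,31): row=0b1011111, col=0b11111, row AND col = 0b11111 = 31; 31 == 31 -> filled
(88,26): row=0b1011000, col=0b11010, row AND col = 0b11000 = 24; 24 != 26 -> empty
(196,112): row=0b11000100, col=0b1110000, row AND col = 0b1000000 = 64; 64 != 112 -> empty
(132,41): row=0b10000100, col=0b101001, row AND col = 0b0 = 0; 0 != 41 -> empty
(135,-1): col outside [0, 135] -> not filled
(177,149): row=0b10110001, col=0b10010101, row AND col = 0b10010001 = 145; 145 != 149 -> empty
(224,177): row=0b11100000, col=0b10110001, row AND col = 0b10100000 = 160; 160 != 177 -> empty
(234,-2): col outside [0, 234] -> not filled
(156,68): row=0b10011100, col=0b1000100, row AND col = 0b100 = 4; 4 != 68 -> empty

Answer: no no yes no no no no no no no no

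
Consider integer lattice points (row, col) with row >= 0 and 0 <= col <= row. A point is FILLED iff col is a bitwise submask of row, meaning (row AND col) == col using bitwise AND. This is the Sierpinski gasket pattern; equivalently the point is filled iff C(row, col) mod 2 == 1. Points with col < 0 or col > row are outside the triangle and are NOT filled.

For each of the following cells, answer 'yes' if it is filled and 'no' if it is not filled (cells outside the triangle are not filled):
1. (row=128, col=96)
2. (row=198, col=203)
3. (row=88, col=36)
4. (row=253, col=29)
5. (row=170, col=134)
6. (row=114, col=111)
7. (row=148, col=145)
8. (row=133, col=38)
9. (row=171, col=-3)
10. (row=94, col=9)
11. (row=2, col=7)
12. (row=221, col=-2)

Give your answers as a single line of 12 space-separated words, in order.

(128,96): row=0b10000000, col=0b1100000, row AND col = 0b0 = 0; 0 != 96 -> empty
(198,203): col outside [0, 198] -> not filled
(88,36): row=0b1011000, col=0b100100, row AND col = 0b0 = 0; 0 != 36 -> empty
(253,29): row=0b11111101, col=0b11101, row AND col = 0b11101 = 29; 29 == 29 -> filled
(170,134): row=0b10101010, col=0b10000110, row AND col = 0b10000010 = 130; 130 != 134 -> empty
(114,111): row=0b1110010, col=0b1101111, row AND col = 0b1100010 = 98; 98 != 111 -> empty
(148,145): row=0b10010100, col=0b10010001, row AND col = 0b10010000 = 144; 144 != 145 -> empty
(133,38): row=0b10000101, col=0b100110, row AND col = 0b100 = 4; 4 != 38 -> empty
(171,-3): col outside [0, 171] -> not filled
(94,9): row=0b1011110, col=0b1001, row AND col = 0b1000 = 8; 8 != 9 -> empty
(2,7): col outside [0, 2] -> not filled
(221,-2): col outside [0, 221] -> not filled

Answer: no no no yes no no no no no no no no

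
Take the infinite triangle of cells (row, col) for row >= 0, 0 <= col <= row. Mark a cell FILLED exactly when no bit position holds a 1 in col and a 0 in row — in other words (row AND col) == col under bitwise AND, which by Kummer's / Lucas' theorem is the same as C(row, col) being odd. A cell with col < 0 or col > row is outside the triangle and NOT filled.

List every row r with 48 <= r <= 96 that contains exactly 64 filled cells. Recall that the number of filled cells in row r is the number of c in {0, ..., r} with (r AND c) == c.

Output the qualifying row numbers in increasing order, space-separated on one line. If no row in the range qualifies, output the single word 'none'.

Row r has 2^popcount(r) filled cells, so we need popcount(r) = log2(64) = 6.
Scan r = 48..96 and keep those with exactly 6 one-bits:
r=48=110000 popcount=2 -> skip
r=49=110001 popcount=3 -> skip
r=50=110010 popcount=3 -> skip
r=51=110011 popcount=4 -> skip
r=52=110100 popcount=3 -> skip
r=53=110101 popcount=4 -> skip
r=54=110110 popcount=4 -> skip
r=55=110111 popcount=5 -> skip
r=56=111000 popcount=3 -> skip
r=57=111001 popcount=4 -> skip
r=58=111010 popcount=4 -> skip
r=59=111011 popcount=5 -> skip
r=60=111100 popcount=4 -> skip
r=61=111101 popcount=5 -> skip
r=62=111110 popcount=5 -> skip
r=63=111111 popcount=6 -> KEEP
r=64=1000000 popcount=1 -> skip
r=65=1000001 popcount=2 -> skip
r=66=1000010 popcount=2 -> skip
r=67=1000011 popcount=3 -> skip
r=68=1000100 popcount=2 -> skip
r=69=1000101 popcount=3 -> skip
r=70=1000110 popcount=3 -> skip
r=71=1000111 popcount=4 -> skip
r=72=1001000 popcount=2 -> skip
r=73=1001001 popcount=3 -> skip
r=74=1001010 popcount=3 -> skip
r=75=1001011 popcount=4 -> skip
r=76=1001100 popcount=3 -> skip
r=77=1001101 popcount=4 -> skip
r=78=1001110 popcount=4 -> skip
r=79=1001111 popcount=5 -> skip
r=80=1010000 popcount=2 -> skip
r=81=1010001 popcount=3 -> skip
r=82=1010010 popcount=3 -> skip
r=83=1010011 popcount=4 -> skip
r=84=1010100 popcount=3 -> skip
r=85=1010101 popcount=4 -> skip
r=86=1010110 popcount=4 -> skip
r=87=1010111 popcount=5 -> skip
r=88=1011000 popcount=3 -> skip
r=89=1011001 popcount=4 -> skip
r=90=1011010 popcount=4 -> skip
r=91=1011011 popcount=5 -> skip
r=92=1011100 popcount=4 -> skip
r=93=1011101 popcount=5 -> skip
r=94=1011110 popcount=5 -> skip
r=95=1011111 popcount=6 -> KEEP
r=96=1100000 popcount=2 -> skip
Kept rows: 63 95

Answer: 63 95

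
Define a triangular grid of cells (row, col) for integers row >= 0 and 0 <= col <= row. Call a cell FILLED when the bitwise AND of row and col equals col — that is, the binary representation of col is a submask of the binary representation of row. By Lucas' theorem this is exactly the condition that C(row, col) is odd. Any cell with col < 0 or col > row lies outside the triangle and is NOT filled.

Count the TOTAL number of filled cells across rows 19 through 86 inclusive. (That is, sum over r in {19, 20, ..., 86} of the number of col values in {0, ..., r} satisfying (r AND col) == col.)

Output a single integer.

Answer: 876

Derivation:
r19=10011 pc3: +8 =8
r20=10100 pc2: +4 =12
r21=10101 pc3: +8 =20
r22=10110 pc3: +8 =28
r23=10111 pc4: +16 =44
r24=11000 pc2: +4 =48
r25=11001 pc3: +8 =56
r26=11010 pc3: +8 =64
r27=11011 pc4: +16 =80
r28=11100 pc3: +8 =88
r29=11101 pc4: +16 =104
r30=11110 pc4: +16 =120
r31=11111 pc5: +32 =152
r32=100000 pc1: +2 =154
r33=100001 pc2: +4 =158
r34=100010 pc2: +4 =162
r35=100011 pc3: +8 =170
r36=100100 pc2: +4 =174
r37=100101 pc3: +8 =182
r38=100110 pc3: +8 =190
r39=100111 pc4: +16 =206
r40=101000 pc2: +4 =210
r41=101001 pc3: +8 =218
r42=101010 pc3: +8 =226
r43=101011 pc4: +16 =242
r44=101100 pc3: +8 =250
r45=101101 pc4: +16 =266
r46=101110 pc4: +16 =282
r47=101111 pc5: +32 =314
r48=110000 pc2: +4 =318
r49=110001 pc3: +8 =326
r50=110010 pc3: +8 =334
r51=110011 pc4: +16 =350
r52=110100 pc3: +8 =358
r53=110101 pc4: +16 =374
r54=110110 pc4: +16 =390
r55=110111 pc5: +32 =422
r56=111000 pc3: +8 =430
r57=111001 pc4: +16 =446
r58=111010 pc4: +16 =462
r59=111011 pc5: +32 =494
r60=111100 pc4: +16 =510
r61=111101 pc5: +32 =542
r62=111110 pc5: +32 =574
r63=111111 pc6: +64 =638
r64=1000000 pc1: +2 =640
r65=1000001 pc2: +4 =644
r66=1000010 pc2: +4 =648
r67=1000011 pc3: +8 =656
r68=1000100 pc2: +4 =660
r69=1000101 pc3: +8 =668
r70=1000110 pc3: +8 =676
r71=1000111 pc4: +16 =692
r72=1001000 pc2: +4 =696
r73=1001001 pc3: +8 =704
r74=1001010 pc3: +8 =712
r75=1001011 pc4: +16 =728
r76=1001100 pc3: +8 =736
r77=1001101 pc4: +16 =752
r78=1001110 pc4: +16 =768
r79=1001111 pc5: +32 =800
r80=1010000 pc2: +4 =804
r81=1010001 pc3: +8 =812
r82=1010010 pc3: +8 =820
r83=1010011 pc4: +16 =836
r84=1010100 pc3: +8 =844
r85=1010101 pc4: +16 =860
r86=1010110 pc4: +16 =876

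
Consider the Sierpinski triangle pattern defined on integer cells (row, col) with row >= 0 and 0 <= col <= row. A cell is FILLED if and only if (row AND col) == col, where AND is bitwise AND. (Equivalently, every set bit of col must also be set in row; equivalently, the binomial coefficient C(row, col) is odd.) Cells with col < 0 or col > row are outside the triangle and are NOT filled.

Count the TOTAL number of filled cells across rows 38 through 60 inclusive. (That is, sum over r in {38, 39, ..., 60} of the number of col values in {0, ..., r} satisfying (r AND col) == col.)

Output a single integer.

Answer: 328

Derivation:
r38=100110 pc3: +8 =8
r39=100111 pc4: +16 =24
r40=101000 pc2: +4 =28
r41=101001 pc3: +8 =36
r42=101010 pc3: +8 =44
r43=101011 pc4: +16 =60
r44=101100 pc3: +8 =68
r45=101101 pc4: +16 =84
r46=101110 pc4: +16 =100
r47=101111 pc5: +32 =132
r48=110000 pc2: +4 =136
r49=110001 pc3: +8 =144
r50=110010 pc3: +8 =152
r51=110011 pc4: +16 =168
r52=110100 pc3: +8 =176
r53=110101 pc4: +16 =192
r54=110110 pc4: +16 =208
r55=110111 pc5: +32 =240
r56=111000 pc3: +8 =248
r57=111001 pc4: +16 =264
r58=111010 pc4: +16 =280
r59=111011 pc5: +32 =312
r60=111100 pc4: +16 =328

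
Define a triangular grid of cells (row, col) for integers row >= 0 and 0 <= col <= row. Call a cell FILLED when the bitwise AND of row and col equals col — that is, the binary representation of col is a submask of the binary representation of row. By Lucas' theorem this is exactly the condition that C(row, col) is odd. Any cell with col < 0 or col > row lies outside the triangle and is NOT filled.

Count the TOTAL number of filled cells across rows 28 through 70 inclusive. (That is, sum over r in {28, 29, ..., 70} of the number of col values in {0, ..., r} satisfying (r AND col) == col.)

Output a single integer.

r28=11100 pc3: +8 =8
r29=11101 pc4: +16 =24
r30=11110 pc4: +16 =40
r31=11111 pc5: +32 =72
r32=100000 pc1: +2 =74
r33=100001 pc2: +4 =78
r34=100010 pc2: +4 =82
r35=100011 pc3: +8 =90
r36=100100 pc2: +4 =94
r37=100101 pc3: +8 =102
r38=100110 pc3: +8 =110
r39=100111 pc4: +16 =126
r40=101000 pc2: +4 =130
r41=101001 pc3: +8 =138
r42=101010 pc3: +8 =146
r43=101011 pc4: +16 =162
r44=101100 pc3: +8 =170
r45=101101 pc4: +16 =186
r46=101110 pc4: +16 =202
r47=101111 pc5: +32 =234
r48=110000 pc2: +4 =238
r49=110001 pc3: +8 =246
r50=110010 pc3: +8 =254
r51=110011 pc4: +16 =270
r52=110100 pc3: +8 =278
r53=110101 pc4: +16 =294
r54=110110 pc4: +16 =310
r55=110111 pc5: +32 =342
r56=111000 pc3: +8 =350
r57=111001 pc4: +16 =366
r58=111010 pc4: +16 =382
r59=111011 pc5: +32 =414
r60=111100 pc4: +16 =430
r61=111101 pc5: +32 =462
r62=111110 pc5: +32 =494
r63=111111 pc6: +64 =558
r64=1000000 pc1: +2 =560
r65=1000001 pc2: +4 =564
r66=1000010 pc2: +4 =568
r67=1000011 pc3: +8 =576
r68=1000100 pc2: +4 =580
r69=1000101 pc3: +8 =588
r70=1000110 pc3: +8 =596

Answer: 596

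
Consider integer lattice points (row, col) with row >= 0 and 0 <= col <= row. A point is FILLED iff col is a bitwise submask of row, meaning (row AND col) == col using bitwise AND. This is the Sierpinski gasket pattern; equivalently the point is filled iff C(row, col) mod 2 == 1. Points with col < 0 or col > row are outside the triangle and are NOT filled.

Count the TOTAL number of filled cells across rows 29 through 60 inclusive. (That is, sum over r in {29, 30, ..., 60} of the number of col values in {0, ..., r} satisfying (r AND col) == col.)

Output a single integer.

Answer: 422

Derivation:
r29=11101 pc4: +16 =16
r30=11110 pc4: +16 =32
r31=11111 pc5: +32 =64
r32=100000 pc1: +2 =66
r33=100001 pc2: +4 =70
r34=100010 pc2: +4 =74
r35=100011 pc3: +8 =82
r36=100100 pc2: +4 =86
r37=100101 pc3: +8 =94
r38=100110 pc3: +8 =102
r39=100111 pc4: +16 =118
r40=101000 pc2: +4 =122
r41=101001 pc3: +8 =130
r42=101010 pc3: +8 =138
r43=101011 pc4: +16 =154
r44=101100 pc3: +8 =162
r45=101101 pc4: +16 =178
r46=101110 pc4: +16 =194
r47=101111 pc5: +32 =226
r48=110000 pc2: +4 =230
r49=110001 pc3: +8 =238
r50=110010 pc3: +8 =246
r51=110011 pc4: +16 =262
r52=110100 pc3: +8 =270
r53=110101 pc4: +16 =286
r54=110110 pc4: +16 =302
r55=110111 pc5: +32 =334
r56=111000 pc3: +8 =342
r57=111001 pc4: +16 =358
r58=111010 pc4: +16 =374
r59=111011 pc5: +32 =406
r60=111100 pc4: +16 =422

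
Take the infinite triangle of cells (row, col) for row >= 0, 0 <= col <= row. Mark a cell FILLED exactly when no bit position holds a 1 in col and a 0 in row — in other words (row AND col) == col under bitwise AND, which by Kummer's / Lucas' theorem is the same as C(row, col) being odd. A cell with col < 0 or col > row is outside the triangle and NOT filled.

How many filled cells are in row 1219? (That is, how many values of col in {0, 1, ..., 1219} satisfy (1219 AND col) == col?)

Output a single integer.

1219 in binary = 10011000011
popcount(1219) = number of 1-bits in 10011000011 = 5
A col c satisfies (1219 AND c) == c iff every set bit of c is also set in 1219; each of the 5 set bits of 1219 can independently be on or off in c.
count = 2^5 = 32

Answer: 32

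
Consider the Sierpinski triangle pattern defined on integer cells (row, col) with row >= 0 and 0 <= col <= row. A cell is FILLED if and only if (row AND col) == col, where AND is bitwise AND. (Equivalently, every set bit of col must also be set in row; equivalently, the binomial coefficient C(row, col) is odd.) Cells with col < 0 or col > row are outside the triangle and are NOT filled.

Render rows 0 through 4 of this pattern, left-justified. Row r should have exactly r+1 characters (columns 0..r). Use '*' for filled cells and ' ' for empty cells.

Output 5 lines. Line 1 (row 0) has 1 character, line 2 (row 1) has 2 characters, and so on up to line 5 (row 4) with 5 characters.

r0=0: *
r1=1: **
r2=10: * *
r3=11: ****
r4=100: *   *

Answer: *
**
* *
****
*   *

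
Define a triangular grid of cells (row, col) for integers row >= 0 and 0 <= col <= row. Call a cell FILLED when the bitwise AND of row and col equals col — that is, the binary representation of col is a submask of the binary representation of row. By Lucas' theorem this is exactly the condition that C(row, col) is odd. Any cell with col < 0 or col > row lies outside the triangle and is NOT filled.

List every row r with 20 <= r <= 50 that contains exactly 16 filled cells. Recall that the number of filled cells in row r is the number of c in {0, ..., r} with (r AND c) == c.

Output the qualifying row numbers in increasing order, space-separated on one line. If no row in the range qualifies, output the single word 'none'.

Answer: 23 27 29 30 39 43 45 46

Derivation:
Row r has 2^popcount(r) filled cells, so we need popcount(r) = log2(16) = 4.
Scan r = 20..50 and keep those with exactly 4 one-bits:
r=20=10100 popcount=2 -> skip
r=21=10101 popcount=3 -> skip
r=22=10110 popcount=3 -> skip
r=23=10111 popcount=4 -> KEEP
r=24=11000 popcount=2 -> skip
r=25=11001 popcount=3 -> skip
r=26=11010 popcount=3 -> skip
r=27=11011 popcount=4 -> KEEP
r=28=11100 popcount=3 -> skip
r=29=11101 popcount=4 -> KEEP
r=30=11110 popcount=4 -> KEEP
r=31=11111 popcount=5 -> skip
r=32=100000 popcount=1 -> skip
r=33=100001 popcount=2 -> skip
r=34=100010 popcount=2 -> skip
r=35=100011 popcount=3 -> skip
r=36=100100 popcount=2 -> skip
r=37=100101 popcount=3 -> skip
r=38=100110 popcount=3 -> skip
r=39=100111 popcount=4 -> KEEP
r=40=101000 popcount=2 -> skip
r=41=101001 popcount=3 -> skip
r=42=101010 popcount=3 -> skip
r=43=101011 popcount=4 -> KEEP
r=44=101100 popcount=3 -> skip
r=45=101101 popcount=4 -> KEEP
r=46=101110 popcount=4 -> KEEP
r=47=101111 popcount=5 -> skip
r=48=110000 popcount=2 -> skip
r=49=110001 popcount=3 -> skip
r=50=110010 popcount=3 -> skip
Kept rows: 23 27 29 30 39 43 45 46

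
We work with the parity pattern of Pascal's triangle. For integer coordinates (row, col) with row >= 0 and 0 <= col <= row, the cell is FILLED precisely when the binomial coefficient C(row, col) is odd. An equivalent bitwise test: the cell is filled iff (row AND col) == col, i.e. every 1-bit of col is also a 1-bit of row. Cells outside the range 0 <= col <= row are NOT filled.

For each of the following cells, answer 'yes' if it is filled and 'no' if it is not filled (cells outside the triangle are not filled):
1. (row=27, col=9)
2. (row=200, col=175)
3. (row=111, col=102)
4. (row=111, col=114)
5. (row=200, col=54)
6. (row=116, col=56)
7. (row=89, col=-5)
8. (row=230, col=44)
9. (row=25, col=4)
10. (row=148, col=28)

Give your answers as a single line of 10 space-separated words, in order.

(27,9): row=0b11011, col=0b1001, row AND col = 0b1001 = 9; 9 == 9 -> filled
(200,175): row=0b11001000, col=0b10101111, row AND col = 0b10001000 = 136; 136 != 175 -> empty
(111,102): row=0b1101111, col=0b1100110, row AND col = 0b1100110 = 102; 102 == 102 -> filled
(111,114): col outside [0, 111] -> not filled
(200,54): row=0b11001000, col=0b110110, row AND col = 0b0 = 0; 0 != 54 -> empty
(116,56): row=0b1110100, col=0b111000, row AND col = 0b110000 = 48; 48 != 56 -> empty
(89,-5): col outside [0, 89] -> not filled
(230,44): row=0b11100110, col=0b101100, row AND col = 0b100100 = 36; 36 != 44 -> empty
(25,4): row=0b11001, col=0b100, row AND col = 0b0 = 0; 0 != 4 -> empty
(148,28): row=0b10010100, col=0b11100, row AND col = 0b10100 = 20; 20 != 28 -> empty

Answer: yes no yes no no no no no no no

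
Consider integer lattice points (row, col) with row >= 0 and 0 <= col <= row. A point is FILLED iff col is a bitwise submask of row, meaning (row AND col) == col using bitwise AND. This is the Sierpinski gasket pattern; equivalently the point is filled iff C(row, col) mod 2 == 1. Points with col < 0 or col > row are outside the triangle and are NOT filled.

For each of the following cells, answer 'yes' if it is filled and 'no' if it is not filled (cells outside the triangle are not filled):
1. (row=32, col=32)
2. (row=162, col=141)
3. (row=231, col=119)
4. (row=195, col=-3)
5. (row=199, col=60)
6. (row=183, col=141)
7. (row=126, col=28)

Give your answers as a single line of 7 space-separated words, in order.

Answer: yes no no no no no yes

Derivation:
(32,32): row=0b100000, col=0b100000, row AND col = 0b100000 = 32; 32 == 32 -> filled
(162,141): row=0b10100010, col=0b10001101, row AND col = 0b10000000 = 128; 128 != 141 -> empty
(231,119): row=0b11100111, col=0b1110111, row AND col = 0b1100111 = 103; 103 != 119 -> empty
(195,-3): col outside [0, 195] -> not filled
(199,60): row=0b11000111, col=0b111100, row AND col = 0b100 = 4; 4 != 60 -> empty
(183,141): row=0b10110111, col=0b10001101, row AND col = 0b10000101 = 133; 133 != 141 -> empty
(126,28): row=0b1111110, col=0b11100, row AND col = 0b11100 = 28; 28 == 28 -> filled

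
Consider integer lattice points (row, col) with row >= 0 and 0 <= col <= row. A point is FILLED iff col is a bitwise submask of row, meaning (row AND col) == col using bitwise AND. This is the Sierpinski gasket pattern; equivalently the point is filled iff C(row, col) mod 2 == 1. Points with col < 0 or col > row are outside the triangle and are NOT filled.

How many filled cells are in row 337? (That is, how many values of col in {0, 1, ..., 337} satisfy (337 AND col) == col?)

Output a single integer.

Answer: 16

Derivation:
337 in binary = 101010001
popcount(337) = number of 1-bits in 101010001 = 4
A col c satisfies (337 AND c) == c iff every set bit of c is also set in 337; each of the 4 set bits of 337 can independently be on or off in c.
count = 2^4 = 16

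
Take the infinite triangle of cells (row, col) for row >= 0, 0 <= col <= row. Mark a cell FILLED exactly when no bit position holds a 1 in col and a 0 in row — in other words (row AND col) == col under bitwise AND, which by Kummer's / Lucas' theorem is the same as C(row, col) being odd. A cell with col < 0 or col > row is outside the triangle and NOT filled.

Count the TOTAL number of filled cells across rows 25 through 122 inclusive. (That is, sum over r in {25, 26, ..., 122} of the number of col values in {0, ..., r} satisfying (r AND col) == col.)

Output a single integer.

r25=11001 pc3: +8 =8
r26=11010 pc3: +8 =16
r27=11011 pc4: +16 =32
r28=11100 pc3: +8 =40
r29=11101 pc4: +16 =56
r30=11110 pc4: +16 =72
r31=11111 pc5: +32 =104
r32=100000 pc1: +2 =106
r33=100001 pc2: +4 =110
r34=100010 pc2: +4 =114
r35=100011 pc3: +8 =122
r36=100100 pc2: +4 =126
r37=100101 pc3: +8 =134
r38=100110 pc3: +8 =142
r39=100111 pc4: +16 =158
r40=101000 pc2: +4 =162
r41=101001 pc3: +8 =170
r42=101010 pc3: +8 =178
r43=101011 pc4: +16 =194
r44=101100 pc3: +8 =202
r45=101101 pc4: +16 =218
r46=101110 pc4: +16 =234
r47=101111 pc5: +32 =266
r48=110000 pc2: +4 =270
r49=110001 pc3: +8 =278
r50=110010 pc3: +8 =286
r51=110011 pc4: +16 =302
r52=110100 pc3: +8 =310
r53=110101 pc4: +16 =326
r54=110110 pc4: +16 =342
r55=110111 pc5: +32 =374
r56=111000 pc3: +8 =382
r57=111001 pc4: +16 =398
r58=111010 pc4: +16 =414
r59=111011 pc5: +32 =446
r60=111100 pc4: +16 =462
r61=111101 pc5: +32 =494
r62=111110 pc5: +32 =526
r63=111111 pc6: +64 =590
r64=1000000 pc1: +2 =592
r65=1000001 pc2: +4 =596
r66=1000010 pc2: +4 =600
r67=1000011 pc3: +8 =608
r68=1000100 pc2: +4 =612
r69=1000101 pc3: +8 =620
r70=1000110 pc3: +8 =628
r71=1000111 pc4: +16 =644
r72=1001000 pc2: +4 =648
r73=1001001 pc3: +8 =656
r74=1001010 pc3: +8 =664
r75=1001011 pc4: +16 =680
r76=1001100 pc3: +8 =688
r77=1001101 pc4: +16 =704
r78=1001110 pc4: +16 =720
r79=1001111 pc5: +32 =752
r80=1010000 pc2: +4 =756
r81=1010001 pc3: +8 =764
r82=1010010 pc3: +8 =772
r83=1010011 pc4: +16 =788
r84=1010100 pc3: +8 =796
r85=1010101 pc4: +16 =812
r86=1010110 pc4: +16 =828
r87=1010111 pc5: +32 =860
r88=1011000 pc3: +8 =868
r89=1011001 pc4: +16 =884
r90=1011010 pc4: +16 =900
r91=1011011 pc5: +32 =932
r92=1011100 pc4: +16 =948
r93=1011101 pc5: +32 =980
r94=1011110 pc5: +32 =1012
r95=1011111 pc6: +64 =1076
r96=1100000 pc2: +4 =1080
r97=1100001 pc3: +8 =1088
r98=1100010 pc3: +8 =1096
r99=1100011 pc4: +16 =1112
r100=1100100 pc3: +8 =1120
r101=1100101 pc4: +16 =1136
r102=1100110 pc4: +16 =1152
r103=1100111 pc5: +32 =1184
r104=1101000 pc3: +8 =1192
r105=1101001 pc4: +16 =1208
r106=1101010 pc4: +16 =1224
r107=1101011 pc5: +32 =1256
r108=1101100 pc4: +16 =1272
r109=1101101 pc5: +32 =1304
r110=1101110 pc5: +32 =1336
r111=1101111 pc6: +64 =1400
r112=1110000 pc3: +8 =1408
r113=1110001 pc4: +16 =1424
r114=1110010 pc4: +16 =1440
r115=1110011 pc5: +32 =1472
r116=1110100 pc4: +16 =1488
r117=1110101 pc5: +32 =1520
r118=1110110 pc5: +32 =1552
r119=1110111 pc6: +64 =1616
r120=1111000 pc4: +16 =1632
r121=1111001 pc5: +32 =1664
r122=1111010 pc5: +32 =1696

Answer: 1696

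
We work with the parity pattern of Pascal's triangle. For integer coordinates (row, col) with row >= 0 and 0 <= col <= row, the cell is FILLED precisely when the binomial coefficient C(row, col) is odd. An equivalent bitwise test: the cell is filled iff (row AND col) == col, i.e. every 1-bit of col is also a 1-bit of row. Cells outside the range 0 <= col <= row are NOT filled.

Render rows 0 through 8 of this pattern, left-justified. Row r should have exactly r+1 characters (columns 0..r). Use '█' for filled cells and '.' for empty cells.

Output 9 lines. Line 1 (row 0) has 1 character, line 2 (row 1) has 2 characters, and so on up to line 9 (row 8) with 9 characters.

r0=0: █
r1=1: ██
r2=10: █.█
r3=11: ████
r4=100: █...█
r5=101: ██..██
r6=110: █.█.█.█
r7=111: ████████
r8=1000: █.......█

Answer: █
██
█.█
████
█...█
██..██
█.█.█.█
████████
█.......█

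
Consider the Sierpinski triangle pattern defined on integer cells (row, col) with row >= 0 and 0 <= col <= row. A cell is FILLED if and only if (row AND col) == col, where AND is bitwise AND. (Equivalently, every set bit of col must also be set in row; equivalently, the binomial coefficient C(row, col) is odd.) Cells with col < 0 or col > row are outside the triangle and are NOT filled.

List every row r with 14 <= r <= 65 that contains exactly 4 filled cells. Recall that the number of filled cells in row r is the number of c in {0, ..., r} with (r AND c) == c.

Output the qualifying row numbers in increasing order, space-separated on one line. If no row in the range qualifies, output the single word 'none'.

Row r has 2^popcount(r) filled cells, so we need popcount(r) = log2(4) = 2.
Scan r = 14..65 and keep those with exactly 2 one-bits:
r=14=1110 popcount=3 -> skip
r=15=1111 popcount=4 -> skip
r=16=10000 popcount=1 -> skip
r=17=10001 popcount=2 -> KEEP
r=18=10010 popcount=2 -> KEEP
r=19=10011 popcount=3 -> skip
r=20=10100 popcount=2 -> KEEP
r=21=10101 popcount=3 -> skip
r=22=10110 popcount=3 -> skip
r=23=10111 popcount=4 -> skip
r=24=11000 popcount=2 -> KEEP
r=25=11001 popcount=3 -> skip
r=26=11010 popcount=3 -> skip
r=27=11011 popcount=4 -> skip
r=28=11100 popcount=3 -> skip
r=29=11101 popcount=4 -> skip
r=30=11110 popcount=4 -> skip
r=31=11111 popcount=5 -> skip
r=32=100000 popcount=1 -> skip
r=33=100001 popcount=2 -> KEEP
r=34=100010 popcount=2 -> KEEP
r=35=100011 popcount=3 -> skip
r=36=100100 popcount=2 -> KEEP
r=37=100101 popcount=3 -> skip
r=38=100110 popcount=3 -> skip
r=39=100111 popcount=4 -> skip
r=40=101000 popcount=2 -> KEEP
r=41=101001 popcount=3 -> skip
r=42=101010 popcount=3 -> skip
r=43=101011 popcount=4 -> skip
r=44=101100 popcount=3 -> skip
r=45=101101 popcount=4 -> skip
r=46=101110 popcount=4 -> skip
r=47=101111 popcount=5 -> skip
r=48=110000 popcount=2 -> KEEP
r=49=110001 popcount=3 -> skip
r=50=110010 popcount=3 -> skip
r=51=110011 popcount=4 -> skip
r=52=110100 popcount=3 -> skip
r=53=110101 popcount=4 -> skip
r=54=110110 popcount=4 -> skip
r=55=110111 popcount=5 -> skip
r=56=111000 popcount=3 -> skip
r=57=111001 popcount=4 -> skip
r=58=111010 popcount=4 -> skip
r=59=111011 popcount=5 -> skip
r=60=111100 popcount=4 -> skip
r=61=111101 popcount=5 -> skip
r=62=111110 popcount=5 -> skip
r=63=111111 popcount=6 -> skip
r=64=1000000 popcount=1 -> skip
r=65=1000001 popcount=2 -> KEEP
Kept rows: 17 18 20 24 33 34 36 40 48 65

Answer: 17 18 20 24 33 34 36 40 48 65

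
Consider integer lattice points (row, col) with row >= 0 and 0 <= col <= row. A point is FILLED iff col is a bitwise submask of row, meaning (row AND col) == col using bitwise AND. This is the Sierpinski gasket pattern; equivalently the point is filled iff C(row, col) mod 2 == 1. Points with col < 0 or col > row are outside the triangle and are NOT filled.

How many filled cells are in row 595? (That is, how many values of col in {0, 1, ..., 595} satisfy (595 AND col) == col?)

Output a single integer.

Answer: 32

Derivation:
595 in binary = 1001010011
popcount(595) = number of 1-bits in 1001010011 = 5
A col c satisfies (595 AND c) == c iff every set bit of c is also set in 595; each of the 5 set bits of 595 can independently be on or off in c.
count = 2^5 = 32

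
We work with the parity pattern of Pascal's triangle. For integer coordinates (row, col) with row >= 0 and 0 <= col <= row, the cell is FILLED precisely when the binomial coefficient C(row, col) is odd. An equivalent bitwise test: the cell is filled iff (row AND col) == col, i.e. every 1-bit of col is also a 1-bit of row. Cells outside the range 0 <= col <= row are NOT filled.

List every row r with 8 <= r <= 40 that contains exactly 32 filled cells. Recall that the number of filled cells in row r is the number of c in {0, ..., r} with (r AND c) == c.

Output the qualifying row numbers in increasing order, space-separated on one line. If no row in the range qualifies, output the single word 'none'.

Answer: 31

Derivation:
Row r has 2^popcount(r) filled cells, so we need popcount(r) = log2(32) = 5.
Scan r = 8..40 and keep those with exactly 5 one-bits:
r=8=1000 popcount=1 -> skip
r=9=1001 popcount=2 -> skip
r=10=1010 popcount=2 -> skip
r=11=1011 popcount=3 -> skip
r=12=1100 popcount=2 -> skip
r=13=1101 popcount=3 -> skip
r=14=1110 popcount=3 -> skip
r=15=1111 popcount=4 -> skip
r=16=10000 popcount=1 -> skip
r=17=10001 popcount=2 -> skip
r=18=10010 popcount=2 -> skip
r=19=10011 popcount=3 -> skip
r=20=10100 popcount=2 -> skip
r=21=10101 popcount=3 -> skip
r=22=10110 popcount=3 -> skip
r=23=10111 popcount=4 -> skip
r=24=11000 popcount=2 -> skip
r=25=11001 popcount=3 -> skip
r=26=11010 popcount=3 -> skip
r=27=11011 popcount=4 -> skip
r=28=11100 popcount=3 -> skip
r=29=11101 popcount=4 -> skip
r=30=11110 popcount=4 -> skip
r=31=11111 popcount=5 -> KEEP
r=32=100000 popcount=1 -> skip
r=33=100001 popcount=2 -> skip
r=34=100010 popcount=2 -> skip
r=35=100011 popcount=3 -> skip
r=36=100100 popcount=2 -> skip
r=37=100101 popcount=3 -> skip
r=38=100110 popcount=3 -> skip
r=39=100111 popcount=4 -> skip
r=40=101000 popcount=2 -> skip
Kept rows: 31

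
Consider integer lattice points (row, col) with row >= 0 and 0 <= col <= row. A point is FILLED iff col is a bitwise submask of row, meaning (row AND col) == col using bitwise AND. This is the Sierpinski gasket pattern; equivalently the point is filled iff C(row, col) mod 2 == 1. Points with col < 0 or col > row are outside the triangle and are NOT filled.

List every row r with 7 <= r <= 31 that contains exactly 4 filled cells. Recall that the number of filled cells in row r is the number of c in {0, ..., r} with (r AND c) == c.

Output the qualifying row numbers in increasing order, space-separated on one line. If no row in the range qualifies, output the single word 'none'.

Answer: 9 10 12 17 18 20 24

Derivation:
Row r has 2^popcount(r) filled cells, so we need popcount(r) = log2(4) = 2.
Scan r = 7..31 and keep those with exactly 2 one-bits:
r=7=111 popcount=3 -> skip
r=8=1000 popcount=1 -> skip
r=9=1001 popcount=2 -> KEEP
r=10=1010 popcount=2 -> KEEP
r=11=1011 popcount=3 -> skip
r=12=1100 popcount=2 -> KEEP
r=13=1101 popcount=3 -> skip
r=14=1110 popcount=3 -> skip
r=15=1111 popcount=4 -> skip
r=16=10000 popcount=1 -> skip
r=17=10001 popcount=2 -> KEEP
r=18=10010 popcount=2 -> KEEP
r=19=10011 popcount=3 -> skip
r=20=10100 popcount=2 -> KEEP
r=21=10101 popcount=3 -> skip
r=22=10110 popcount=3 -> skip
r=23=10111 popcount=4 -> skip
r=24=11000 popcount=2 -> KEEP
r=25=11001 popcount=3 -> skip
r=26=11010 popcount=3 -> skip
r=27=11011 popcount=4 -> skip
r=28=11100 popcount=3 -> skip
r=29=11101 popcount=4 -> skip
r=30=11110 popcount=4 -> skip
r=31=11111 popcount=5 -> skip
Kept rows: 9 10 12 17 18 20 24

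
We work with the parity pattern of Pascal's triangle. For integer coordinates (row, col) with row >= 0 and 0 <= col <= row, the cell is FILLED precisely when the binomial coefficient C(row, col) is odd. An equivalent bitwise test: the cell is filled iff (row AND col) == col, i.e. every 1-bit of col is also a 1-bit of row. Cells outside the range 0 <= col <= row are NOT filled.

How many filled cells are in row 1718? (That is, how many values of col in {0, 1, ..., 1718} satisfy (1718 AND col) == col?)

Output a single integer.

Answer: 128

Derivation:
1718 in binary = 11010110110
popcount(1718) = number of 1-bits in 11010110110 = 7
A col c satisfies (1718 AND c) == c iff every set bit of c is also set in 1718; each of the 7 set bits of 1718 can independently be on or off in c.
count = 2^7 = 128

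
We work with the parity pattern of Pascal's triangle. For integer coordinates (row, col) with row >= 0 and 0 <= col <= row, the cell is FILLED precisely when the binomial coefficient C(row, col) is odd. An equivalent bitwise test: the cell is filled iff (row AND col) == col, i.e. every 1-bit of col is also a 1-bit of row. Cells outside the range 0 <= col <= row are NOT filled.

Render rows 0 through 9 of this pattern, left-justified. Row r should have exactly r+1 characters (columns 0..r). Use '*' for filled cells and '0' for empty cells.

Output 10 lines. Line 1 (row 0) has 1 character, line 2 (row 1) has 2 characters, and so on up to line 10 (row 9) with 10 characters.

r0=0: *
r1=1: **
r2=10: *0*
r3=11: ****
r4=100: *000*
r5=101: **00**
r6=110: *0*0*0*
r7=111: ********
r8=1000: *0000000*
r9=1001: **000000**

Answer: *
**
*0*
****
*000*
**00**
*0*0*0*
********
*0000000*
**000000**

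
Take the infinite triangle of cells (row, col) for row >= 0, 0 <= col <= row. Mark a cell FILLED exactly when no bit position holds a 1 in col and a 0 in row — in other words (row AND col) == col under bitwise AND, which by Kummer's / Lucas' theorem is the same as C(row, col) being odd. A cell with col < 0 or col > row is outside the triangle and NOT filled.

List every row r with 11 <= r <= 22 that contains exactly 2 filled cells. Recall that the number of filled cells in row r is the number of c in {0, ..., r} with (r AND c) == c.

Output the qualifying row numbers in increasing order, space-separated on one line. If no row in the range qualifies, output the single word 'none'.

Row r has 2^popcount(r) filled cells, so we need popcount(r) = log2(2) = 1.
Scan r = 11..22 and keep those with exactly 1 one-bits:
r=11=1011 popcount=3 -> skip
r=12=1100 popcount=2 -> skip
r=13=1101 popcount=3 -> skip
r=14=1110 popcount=3 -> skip
r=15=1111 popcount=4 -> skip
r=16=10000 popcount=1 -> KEEP
r=17=10001 popcount=2 -> skip
r=18=10010 popcount=2 -> skip
r=19=10011 popcount=3 -> skip
r=20=10100 popcount=2 -> skip
r=21=10101 popcount=3 -> skip
r=22=10110 popcount=3 -> skip
Kept rows: 16

Answer: 16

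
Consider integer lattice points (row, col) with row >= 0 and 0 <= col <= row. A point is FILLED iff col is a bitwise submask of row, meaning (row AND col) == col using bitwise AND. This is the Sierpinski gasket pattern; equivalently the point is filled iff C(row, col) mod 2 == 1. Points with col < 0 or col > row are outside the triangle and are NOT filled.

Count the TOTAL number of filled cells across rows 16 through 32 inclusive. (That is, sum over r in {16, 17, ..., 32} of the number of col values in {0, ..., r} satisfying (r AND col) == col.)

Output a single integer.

Answer: 164

Derivation:
r16=10000 pc1: +2 =2
r17=10001 pc2: +4 =6
r18=10010 pc2: +4 =10
r19=10011 pc3: +8 =18
r20=10100 pc2: +4 =22
r21=10101 pc3: +8 =30
r22=10110 pc3: +8 =38
r23=10111 pc4: +16 =54
r24=11000 pc2: +4 =58
r25=11001 pc3: +8 =66
r26=11010 pc3: +8 =74
r27=11011 pc4: +16 =90
r28=11100 pc3: +8 =98
r29=11101 pc4: +16 =114
r30=11110 pc4: +16 =130
r31=11111 pc5: +32 =162
r32=100000 pc1: +2 =164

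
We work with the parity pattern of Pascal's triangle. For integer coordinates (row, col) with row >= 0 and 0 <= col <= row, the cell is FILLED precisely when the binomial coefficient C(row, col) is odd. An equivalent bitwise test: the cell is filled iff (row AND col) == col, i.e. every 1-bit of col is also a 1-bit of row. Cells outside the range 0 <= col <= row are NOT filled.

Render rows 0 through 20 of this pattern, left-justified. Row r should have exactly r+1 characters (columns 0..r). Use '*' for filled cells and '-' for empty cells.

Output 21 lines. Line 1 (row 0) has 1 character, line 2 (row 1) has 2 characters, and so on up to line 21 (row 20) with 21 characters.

r0=0: *
r1=1: **
r2=10: *-*
r3=11: ****
r4=100: *---*
r5=101: **--**
r6=110: *-*-*-*
r7=111: ********
r8=1000: *-------*
r9=1001: **------**
r10=1010: *-*-----*-*
r11=1011: ****----****
r12=1100: *---*---*---*
r13=1101: **--**--**--**
r14=1110: *-*-*-*-*-*-*-*
r15=1111: ****************
r16=10000: *---------------*
r17=10001: **--------------**
r18=10010: *-*-------------*-*
r19=10011: ****------------****
r20=10100: *---*-----------*---*

Answer: *
**
*-*
****
*---*
**--**
*-*-*-*
********
*-------*
**------**
*-*-----*-*
****----****
*---*---*---*
**--**--**--**
*-*-*-*-*-*-*-*
****************
*---------------*
**--------------**
*-*-------------*-*
****------------****
*---*-----------*---*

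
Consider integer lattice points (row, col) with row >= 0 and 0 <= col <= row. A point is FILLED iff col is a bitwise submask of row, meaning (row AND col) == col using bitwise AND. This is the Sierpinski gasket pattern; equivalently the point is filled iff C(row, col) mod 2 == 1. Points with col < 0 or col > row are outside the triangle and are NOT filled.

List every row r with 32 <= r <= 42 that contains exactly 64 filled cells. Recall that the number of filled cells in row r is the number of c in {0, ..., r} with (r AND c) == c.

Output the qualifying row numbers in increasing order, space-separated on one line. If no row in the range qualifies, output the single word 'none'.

Answer: none

Derivation:
Row r has 2^popcount(r) filled cells, so we need popcount(r) = log2(64) = 6.
Scan r = 32..42 and keep those with exactly 6 one-bits:
r=32=100000 popcount=1 -> skip
r=33=100001 popcount=2 -> skip
r=34=100010 popcount=2 -> skip
r=35=100011 popcount=3 -> skip
r=36=100100 popcount=2 -> skip
r=37=100101 popcount=3 -> skip
r=38=100110 popcount=3 -> skip
r=39=100111 popcount=4 -> skip
r=40=101000 popcount=2 -> skip
r=41=101001 popcount=3 -> skip
r=42=101010 popcount=3 -> skip
Kept rows: none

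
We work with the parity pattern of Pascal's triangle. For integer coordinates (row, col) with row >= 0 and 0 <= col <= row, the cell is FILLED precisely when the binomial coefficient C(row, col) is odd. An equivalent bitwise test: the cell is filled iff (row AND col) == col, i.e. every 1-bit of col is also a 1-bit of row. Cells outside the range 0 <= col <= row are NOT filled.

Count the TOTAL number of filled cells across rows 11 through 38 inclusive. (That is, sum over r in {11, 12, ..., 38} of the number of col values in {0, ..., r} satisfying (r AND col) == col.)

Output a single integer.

r11=1011 pc3: +8 =8
r12=1100 pc2: +4 =12
r13=1101 pc3: +8 =20
r14=1110 pc3: +8 =28
r15=1111 pc4: +16 =44
r16=10000 pc1: +2 =46
r17=10001 pc2: +4 =50
r18=10010 pc2: +4 =54
r19=10011 pc3: +8 =62
r20=10100 pc2: +4 =66
r21=10101 pc3: +8 =74
r22=10110 pc3: +8 =82
r23=10111 pc4: +16 =98
r24=11000 pc2: +4 =102
r25=11001 pc3: +8 =110
r26=11010 pc3: +8 =118
r27=11011 pc4: +16 =134
r28=11100 pc3: +8 =142
r29=11101 pc4: +16 =158
r30=11110 pc4: +16 =174
r31=11111 pc5: +32 =206
r32=100000 pc1: +2 =208
r33=100001 pc2: +4 =212
r34=100010 pc2: +4 =216
r35=100011 pc3: +8 =224
r36=100100 pc2: +4 =228
r37=100101 pc3: +8 =236
r38=100110 pc3: +8 =244

Answer: 244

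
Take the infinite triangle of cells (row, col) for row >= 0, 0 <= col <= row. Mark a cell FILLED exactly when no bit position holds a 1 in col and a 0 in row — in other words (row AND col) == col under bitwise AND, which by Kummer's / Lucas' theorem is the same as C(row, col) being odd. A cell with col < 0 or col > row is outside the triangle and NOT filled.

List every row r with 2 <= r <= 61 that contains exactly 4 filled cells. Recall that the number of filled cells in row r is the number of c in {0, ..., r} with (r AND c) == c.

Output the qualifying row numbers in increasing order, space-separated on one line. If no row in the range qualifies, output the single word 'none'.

Answer: 3 5 6 9 10 12 17 18 20 24 33 34 36 40 48

Derivation:
Row r has 2^popcount(r) filled cells, so we need popcount(r) = log2(4) = 2.
Scan r = 2..61 and keep those with exactly 2 one-bits:
r=2=10 popcount=1 -> skip
r=3=11 popcount=2 -> KEEP
r=4=100 popcount=1 -> skip
r=5=101 popcount=2 -> KEEP
r=6=110 popcount=2 -> KEEP
r=7=111 popcount=3 -> skip
r=8=1000 popcount=1 -> skip
r=9=1001 popcount=2 -> KEEP
r=10=1010 popcount=2 -> KEEP
r=11=1011 popcount=3 -> skip
r=12=1100 popcount=2 -> KEEP
r=13=1101 popcount=3 -> skip
r=14=1110 popcount=3 -> skip
r=15=1111 popcount=4 -> skip
r=16=10000 popcount=1 -> skip
r=17=10001 popcount=2 -> KEEP
r=18=10010 popcount=2 -> KEEP
r=19=10011 popcount=3 -> skip
r=20=10100 popcount=2 -> KEEP
r=21=10101 popcount=3 -> skip
r=22=10110 popcount=3 -> skip
r=23=10111 popcount=4 -> skip
r=24=11000 popcount=2 -> KEEP
r=25=11001 popcount=3 -> skip
r=26=11010 popcount=3 -> skip
r=27=11011 popcount=4 -> skip
r=28=11100 popcount=3 -> skip
r=29=11101 popcount=4 -> skip
r=30=11110 popcount=4 -> skip
r=31=11111 popcount=5 -> skip
r=32=100000 popcount=1 -> skip
r=33=100001 popcount=2 -> KEEP
r=34=100010 popcount=2 -> KEEP
r=35=100011 popcount=3 -> skip
r=36=100100 popcount=2 -> KEEP
r=37=100101 popcount=3 -> skip
r=38=100110 popcount=3 -> skip
r=39=100111 popcount=4 -> skip
r=40=101000 popcount=2 -> KEEP
r=41=101001 popcount=3 -> skip
r=42=101010 popcount=3 -> skip
r=43=101011 popcount=4 -> skip
r=44=101100 popcount=3 -> skip
r=45=101101 popcount=4 -> skip
r=46=101110 popcount=4 -> skip
r=47=101111 popcount=5 -> skip
r=48=110000 popcount=2 -> KEEP
r=49=110001 popcount=3 -> skip
r=50=110010 popcount=3 -> skip
r=51=110011 popcount=4 -> skip
r=52=110100 popcount=3 -> skip
r=53=110101 popcount=4 -> skip
r=54=110110 popcount=4 -> skip
r=55=110111 popcount=5 -> skip
r=56=111000 popcount=3 -> skip
r=57=111001 popcount=4 -> skip
r=58=111010 popcount=4 -> skip
r=59=111011 popcount=5 -> skip
r=60=111100 popcount=4 -> skip
r=61=111101 popcount=5 -> skip
Kept rows: 3 5 6 9 10 12 17 18 20 24 33 34 36 40 48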